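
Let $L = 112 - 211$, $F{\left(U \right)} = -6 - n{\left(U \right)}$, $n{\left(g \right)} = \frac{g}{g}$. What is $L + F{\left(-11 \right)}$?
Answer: $-106$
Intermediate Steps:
$n{\left(g \right)} = 1$
$F{\left(U \right)} = -7$ ($F{\left(U \right)} = -6 - 1 = -7$)
$L = -99$ ($L = 112 - 211 = -99$)
$L + F{\left(-11 \right)} = -99 - 7 = -106$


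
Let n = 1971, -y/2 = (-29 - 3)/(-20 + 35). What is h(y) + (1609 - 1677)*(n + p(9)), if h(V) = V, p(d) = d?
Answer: -2019536/15 ≈ -1.3464e+5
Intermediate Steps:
y = 64/15 (y = -2*(-29 - 3)/(-20 + 35) = -(-64)/15 = -2*(-32/15) = 64/15 ≈ 4.2667)
h(y) + (1609 - 1677)*(n + p(9)) = 64/15 + (1609 - 1677)*(1971 + 9) = 64/15 - 68*1980 = 64/15 - 134640 = -2019536/15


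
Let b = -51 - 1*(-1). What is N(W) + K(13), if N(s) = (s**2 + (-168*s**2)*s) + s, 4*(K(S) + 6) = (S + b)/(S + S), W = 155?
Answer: -65061029941/104 ≈ -6.2559e+8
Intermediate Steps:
b = -50 (b = -51 + 1 = -50)
K(S) = -6 + (-50 + S)/(8*S) (K(S) = -6 + ((S - 50)/(S + S))/4 = -6 + ((-50 + S)/((2*S)))/4 = -6 + ((-50 + S)*(1/(2*S)))/4 = -6 + ((-50 + S)/(2*S))/4 = -6 + (-50 + S)/(8*S))
N(s) = s + s**2 - 168*s**3 (N(s) = (s**2 - 168*s**3) + s = s + s**2 - 168*s**3)
N(W) + K(13) = 155*(1 + 155 - 168*155**2) + (1/8)*(-50 - 47*13)/13 = 155*(1 + 155 - 168*24025) + (1/8)*(1/13)*(-50 - 611) = 155*(1 + 155 - 4036200) + (1/8)*(1/13)*(-661) = 155*(-4036044) - 661/104 = -625586820 - 661/104 = -65061029941/104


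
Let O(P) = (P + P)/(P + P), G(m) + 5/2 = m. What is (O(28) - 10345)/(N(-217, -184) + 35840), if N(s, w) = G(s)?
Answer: -6896/23747 ≈ -0.29039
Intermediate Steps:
G(m) = -5/2 + m
O(P) = 1 (O(P) = (2*P)/((2*P)) = (2*P)*(1/(2*P)) = 1)
N(s, w) = -5/2 + s
(O(28) - 10345)/(N(-217, -184) + 35840) = (1 - 10345)/((-5/2 - 217) + 35840) = -10344/(-439/2 + 35840) = -10344/71241/2 = -10344*2/71241 = -6896/23747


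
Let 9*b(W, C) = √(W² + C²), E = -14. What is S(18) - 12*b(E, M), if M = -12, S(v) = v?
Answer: 18 - 8*√85/3 ≈ -6.5854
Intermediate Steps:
b(W, C) = √(C² + W²)/9 (b(W, C) = √(W² + C²)/9 = √(C² + W²)/9)
S(18) - 12*b(E, M) = 18 - 4*√((-12)² + (-14)²)/3 = 18 - 4*√(144 + 196)/3 = 18 - 4*√340/3 = 18 - 4*2*√85/3 = 18 - 8*√85/3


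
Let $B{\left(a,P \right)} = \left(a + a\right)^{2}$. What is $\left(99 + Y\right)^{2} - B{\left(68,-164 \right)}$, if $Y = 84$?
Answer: $14993$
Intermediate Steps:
$B{\left(a,P \right)} = 4 a^{2}$ ($B{\left(a,P \right)} = \left(2 a\right)^{2} = 4 a^{2}$)
$\left(99 + Y\right)^{2} - B{\left(68,-164 \right)} = \left(99 + 84\right)^{2} - 4 \cdot 68^{2} = 183^{2} - 4 \cdot 4624 = 33489 - 18496 = 14993$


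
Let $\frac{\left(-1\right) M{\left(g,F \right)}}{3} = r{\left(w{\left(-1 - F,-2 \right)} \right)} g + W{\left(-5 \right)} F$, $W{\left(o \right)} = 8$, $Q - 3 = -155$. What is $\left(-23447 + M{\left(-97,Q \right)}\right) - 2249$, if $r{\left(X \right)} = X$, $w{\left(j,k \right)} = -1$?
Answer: $-22339$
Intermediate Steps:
$Q = -152$ ($Q = 3 - 155 = -152$)
$M{\left(g,F \right)} = - 24 F + 3 g$ ($M{\left(g,F \right)} = - 3 \left(- g + 8 F\right) = - 24 F + 3 g$)
$\left(-23447 + M{\left(-97,Q \right)}\right) - 2249 = \left(-23447 + \left(\left(-24\right) \left(-152\right) + 3 \left(-97\right)\right)\right) - 2249 = \left(-23447 + \left(3648 - 291\right)\right) - 2249 = \left(-23447 + 3357\right) - 2249 = -20090 - 2249 = -22339$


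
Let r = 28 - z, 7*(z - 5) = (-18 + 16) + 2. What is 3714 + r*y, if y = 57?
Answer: 5025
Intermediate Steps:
z = 5 (z = 5 + ((-18 + 16) + 2)/7 = 5 + (-2 + 2)/7 = 5 + (1/7)*0 = 5 + 0 = 5)
r = 23 (r = 28 - 1*5 = 28 - 5 = 23)
3714 + r*y = 3714 + 23*57 = 3714 + 1311 = 5025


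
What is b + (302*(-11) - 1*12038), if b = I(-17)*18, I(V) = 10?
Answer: -15180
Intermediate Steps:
b = 180 (b = 10*18 = 180)
b + (302*(-11) - 1*12038) = 180 + (302*(-11) - 1*12038) = 180 + (-3322 - 12038) = 180 - 15360 = -15180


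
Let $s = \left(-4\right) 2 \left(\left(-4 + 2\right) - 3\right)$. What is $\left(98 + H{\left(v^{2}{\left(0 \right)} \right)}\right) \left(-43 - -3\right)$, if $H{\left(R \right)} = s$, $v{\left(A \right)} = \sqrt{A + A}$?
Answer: $-5520$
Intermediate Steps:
$v{\left(A \right)} = \sqrt{2} \sqrt{A}$ ($v{\left(A \right)} = \sqrt{2 A} = \sqrt{2} \sqrt{A}$)
$s = 40$ ($s = - 8 \left(-2 - 3\right) = \left(-8\right) \left(-5\right) = 40$)
$H{\left(R \right)} = 40$
$\left(98 + H{\left(v^{2}{\left(0 \right)} \right)}\right) \left(-43 - -3\right) = \left(98 + 40\right) \left(-43 - -3\right) = 138 \left(-43 + 3\right) = 138 \left(-40\right) = -5520$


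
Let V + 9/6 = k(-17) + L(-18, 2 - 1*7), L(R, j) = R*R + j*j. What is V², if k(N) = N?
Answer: 436921/4 ≈ 1.0923e+5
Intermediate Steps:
L(R, j) = R² + j²
V = 661/2 (V = -3/2 + (-17 + ((-18)² + (2 - 1*7)²)) = -3/2 + (-17 + (324 + (2 - 7)²)) = -3/2 + (-17 + (324 + (-5)²)) = -3/2 + (-17 + (324 + 25)) = -3/2 + (-17 + 349) = -3/2 + 332 = 661/2 ≈ 330.50)
V² = (661/2)² = 436921/4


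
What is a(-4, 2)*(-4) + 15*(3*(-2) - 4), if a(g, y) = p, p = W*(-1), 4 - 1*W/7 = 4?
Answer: -150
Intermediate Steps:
W = 0 (W = 28 - 7*4 = 28 - 28 = 0)
p = 0 (p = 0*(-1) = 0)
a(g, y) = 0
a(-4, 2)*(-4) + 15*(3*(-2) - 4) = 0*(-4) + 15*(3*(-2) - 4) = 0 + 15*(-6 - 4) = 0 + 15*(-10) = 0 - 150 = -150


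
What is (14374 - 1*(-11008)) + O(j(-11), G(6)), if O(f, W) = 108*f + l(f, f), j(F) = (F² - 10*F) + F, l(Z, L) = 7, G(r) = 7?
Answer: 49149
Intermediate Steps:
j(F) = F² - 9*F
O(f, W) = 7 + 108*f (O(f, W) = 108*f + 7 = 7 + 108*f)
(14374 - 1*(-11008)) + O(j(-11), G(6)) = (14374 - 1*(-11008)) + (7 + 108*(-11*(-9 - 11))) = (14374 + 11008) + (7 + 108*(-11*(-20))) = 25382 + (7 + 108*220) = 25382 + (7 + 23760) = 25382 + 23767 = 49149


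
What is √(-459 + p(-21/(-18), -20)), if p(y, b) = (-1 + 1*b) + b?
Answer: 10*I*√5 ≈ 22.361*I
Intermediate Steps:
p(y, b) = -1 + 2*b (p(y, b) = (-1 + b) + b = -1 + 2*b)
√(-459 + p(-21/(-18), -20)) = √(-459 + (-1 + 2*(-20))) = √(-459 + (-1 - 40)) = √(-459 - 41) = √(-500) = 10*I*√5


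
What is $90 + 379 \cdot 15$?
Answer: $5775$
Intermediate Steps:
$90 + 379 \cdot 15 = 90 + 5685 = 5775$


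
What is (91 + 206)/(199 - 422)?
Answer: -297/223 ≈ -1.3318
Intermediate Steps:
(91 + 206)/(199 - 422) = 297/(-223) = 297*(-1/223) = -297/223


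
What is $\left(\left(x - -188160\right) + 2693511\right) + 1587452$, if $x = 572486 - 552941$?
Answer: $4488668$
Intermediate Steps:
$x = 19545$
$\left(\left(x - -188160\right) + 2693511\right) + 1587452 = \left(\left(19545 - -188160\right) + 2693511\right) + 1587452 = \left(\left(19545 + 188160\right) + 2693511\right) + 1587452 = \left(207705 + 2693511\right) + 1587452 = 2901216 + 1587452 = 4488668$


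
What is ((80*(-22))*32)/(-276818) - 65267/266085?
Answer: -1540586603/36828558765 ≈ -0.041831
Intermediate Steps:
((80*(-22))*32)/(-276818) - 65267/266085 = -1760*32*(-1/276818) - 65267*1/266085 = -56320*(-1/276818) - 65267/266085 = 28160/138409 - 65267/266085 = -1540586603/36828558765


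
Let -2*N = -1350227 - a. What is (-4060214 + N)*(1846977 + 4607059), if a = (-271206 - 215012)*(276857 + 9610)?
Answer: -449498378595865126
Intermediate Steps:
a = -139285411806 (a = -486218*286467 = -139285411806)
N = -139284061579/2 (N = -(-1350227 - 1*(-139285411806))/2 = -(-1350227 + 139285411806)/2 = -½*139284061579 = -139284061579/2 ≈ -6.9642e+10)
(-4060214 + N)*(1846977 + 4607059) = (-4060214 - 139284061579/2)*(1846977 + 4607059) = -139292182007/2*6454036 = -449498378595865126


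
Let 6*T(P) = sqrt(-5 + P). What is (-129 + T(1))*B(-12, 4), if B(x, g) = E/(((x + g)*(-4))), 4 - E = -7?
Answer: -1419/32 + 11*I/96 ≈ -44.344 + 0.11458*I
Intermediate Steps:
E = 11 (E = 4 - 1*(-7) = 4 + 7 = 11)
B(x, g) = 11/(-4*g - 4*x) (B(x, g) = 11/(((x + g)*(-4))) = 11/(((g + x)*(-4))) = 11/(-4*g - 4*x))
T(P) = sqrt(-5 + P)/6
(-129 + T(1))*B(-12, 4) = (-129 + sqrt(-5 + 1)/6)*(-11/(4*4 + 4*(-12))) = (-129 + sqrt(-4)/6)*(-11/(16 - 48)) = (-129 + (2*I)/6)*(-11/(-32)) = (-129 + I/3)*(-11*(-1/32)) = (-129 + I/3)*(11/32) = -1419/32 + 11*I/96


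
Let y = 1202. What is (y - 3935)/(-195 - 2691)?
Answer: 911/962 ≈ 0.94699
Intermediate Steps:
(y - 3935)/(-195 - 2691) = (1202 - 3935)/(-195 - 2691) = -2733/(-2886) = -2733*(-1/2886) = 911/962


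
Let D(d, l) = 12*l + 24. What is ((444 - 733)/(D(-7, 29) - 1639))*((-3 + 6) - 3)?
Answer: 0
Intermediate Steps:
D(d, l) = 24 + 12*l
((444 - 733)/(D(-7, 29) - 1639))*((-3 + 6) - 3) = ((444 - 733)/((24 + 12*29) - 1639))*((-3 + 6) - 3) = (-289/((24 + 348) - 1639))*(3 - 3) = -289/(372 - 1639)*0 = -289/(-1267)*0 = -289*(-1/1267)*0 = (289/1267)*0 = 0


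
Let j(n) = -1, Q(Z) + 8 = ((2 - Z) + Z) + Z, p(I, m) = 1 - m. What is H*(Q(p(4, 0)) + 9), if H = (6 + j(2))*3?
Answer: 60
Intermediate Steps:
Q(Z) = -6 + Z (Q(Z) = -8 + (((2 - Z) + Z) + Z) = -8 + (2 + Z) = -6 + Z)
H = 15 (H = (6 - 1)*3 = 5*3 = 15)
H*(Q(p(4, 0)) + 9) = 15*((-6 + (1 - 1*0)) + 9) = 15*((-6 + (1 + 0)) + 9) = 15*((-6 + 1) + 9) = 15*(-5 + 9) = 15*4 = 60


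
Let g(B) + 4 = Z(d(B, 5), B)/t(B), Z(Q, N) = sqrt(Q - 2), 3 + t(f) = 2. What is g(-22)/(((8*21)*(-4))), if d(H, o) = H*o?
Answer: 1/168 + I*sqrt(7)/168 ≈ 0.0059524 + 0.015749*I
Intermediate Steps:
t(f) = -1 (t(f) = -3 + 2 = -1)
Z(Q, N) = sqrt(-2 + Q)
g(B) = -4 - sqrt(-2 + 5*B) (g(B) = -4 + sqrt(-2 + B*5)/(-1) = -4 + sqrt(-2 + 5*B)*(-1) = -4 - sqrt(-2 + 5*B))
g(-22)/(((8*21)*(-4))) = (-4 - sqrt(-2 + 5*(-22)))/(((8*21)*(-4))) = (-4 - sqrt(-2 - 110))/((168*(-4))) = (-4 - sqrt(-112))/(-672) = (-4 - 4*I*sqrt(7))*(-1/672) = 1/168 + I*sqrt(7)/168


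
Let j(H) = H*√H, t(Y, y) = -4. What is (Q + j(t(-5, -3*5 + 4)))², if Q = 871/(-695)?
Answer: -30154959/483025 + 13936*I/695 ≈ -62.429 + 20.052*I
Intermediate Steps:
Q = -871/695 (Q = 871*(-1/695) = -871/695 ≈ -1.2532)
j(H) = H^(3/2)
(Q + j(t(-5, -3*5 + 4)))² = (-871/695 + (-4)^(3/2))² = (-871/695 - 8*I)²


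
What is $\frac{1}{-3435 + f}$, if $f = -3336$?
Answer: $- \frac{1}{6771} \approx -0.00014769$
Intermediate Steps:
$\frac{1}{-3435 + f} = \frac{1}{-3435 - 3336} = \frac{1}{-6771} = - \frac{1}{6771}$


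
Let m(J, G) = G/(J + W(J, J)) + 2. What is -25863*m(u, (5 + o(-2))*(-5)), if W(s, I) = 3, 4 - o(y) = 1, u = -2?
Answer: 982794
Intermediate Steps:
o(y) = 3 (o(y) = 4 - 1*1 = 4 - 1 = 3)
m(J, G) = 2 + G/(3 + J) (m(J, G) = G/(J + 3) + 2 = G/(3 + J) + 2 = 2 + G/(3 + J))
-25863*m(u, (5 + o(-2))*(-5)) = -25863*(6 + (5 + 3)*(-5) + 2*(-2))/(3 - 2) = -25863*(6 + 8*(-5) - 4)/1 = -25863*(6 - 40 - 4) = -25863*(-38) = 982794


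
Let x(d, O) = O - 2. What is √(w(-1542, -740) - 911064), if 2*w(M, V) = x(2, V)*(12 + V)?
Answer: 4*I*√40061 ≈ 800.61*I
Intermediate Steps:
x(d, O) = -2 + O
w(M, V) = (-2 + V)*(12 + V)/2 (w(M, V) = ((-2 + V)*(12 + V))/2 = (-2 + V)*(12 + V)/2)
√(w(-1542, -740) - 911064) = √((-2 - 740)*(12 - 740)/2 - 911064) = √((½)*(-742)*(-728) - 911064) = √(270088 - 911064) = √(-640976) = 4*I*√40061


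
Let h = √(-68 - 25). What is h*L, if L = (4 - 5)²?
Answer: I*√93 ≈ 9.6436*I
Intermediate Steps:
h = I*√93 (h = √(-93) = I*√93 ≈ 9.6436*I)
L = 1 (L = (-1)² = 1)
h*L = (I*√93)*1 = I*√93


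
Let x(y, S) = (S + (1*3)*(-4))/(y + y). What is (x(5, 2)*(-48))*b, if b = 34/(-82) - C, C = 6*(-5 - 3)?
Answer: 93648/41 ≈ 2284.1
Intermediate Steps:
C = -48 (C = 6*(-8) = -48)
b = 1951/41 (b = 34/(-82) - 1*(-48) = 34*(-1/82) + 48 = -17/41 + 48 = 1951/41 ≈ 47.585)
x(y, S) = (-12 + S)/(2*y) (x(y, S) = (S + 3*(-4))/((2*y)) = (S - 12)*(1/(2*y)) = (-12 + S)*(1/(2*y)) = (-12 + S)/(2*y))
(x(5, 2)*(-48))*b = (((½)*(-12 + 2)/5)*(-48))*(1951/41) = (((½)*(⅕)*(-10))*(-48))*(1951/41) = -1*(-48)*(1951/41) = 48*(1951/41) = 93648/41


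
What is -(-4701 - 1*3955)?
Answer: 8656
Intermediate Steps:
-(-4701 - 1*3955) = -(-4701 - 3955) = -1*(-8656) = 8656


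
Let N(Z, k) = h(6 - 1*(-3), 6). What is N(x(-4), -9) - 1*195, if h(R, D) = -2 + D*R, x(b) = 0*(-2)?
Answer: -143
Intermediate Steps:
x(b) = 0
N(Z, k) = 52 (N(Z, k) = -2 + 6*(6 - 1*(-3)) = -2 + 6*(6 + 3) = -2 + 6*9 = -2 + 54 = 52)
N(x(-4), -9) - 1*195 = 52 - 1*195 = 52 - 195 = -143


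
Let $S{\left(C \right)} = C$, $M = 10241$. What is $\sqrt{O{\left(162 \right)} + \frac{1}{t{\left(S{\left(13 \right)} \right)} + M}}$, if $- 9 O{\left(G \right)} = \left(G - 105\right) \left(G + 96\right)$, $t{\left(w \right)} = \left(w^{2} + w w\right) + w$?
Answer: $\frac{i \sqrt{11457450474}}{2648} \approx 40.423 i$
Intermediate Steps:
$t{\left(w \right)} = w + 2 w^{2}$ ($t{\left(w \right)} = \left(w^{2} + w^{2}\right) + w = 2 w^{2} + w = w + 2 w^{2}$)
$O{\left(G \right)} = - \frac{\left(-105 + G\right) \left(96 + G\right)}{9}$ ($O{\left(G \right)} = - \frac{\left(G - 105\right) \left(G + 96\right)}{9} = - \frac{\left(-105 + G\right) \left(96 + G\right)}{9}$)
$\sqrt{O{\left(162 \right)} + \frac{1}{t{\left(S{\left(13 \right)} \right)} + M}} = \sqrt{\left(1120 + 162 - \frac{162^{2}}{9}\right) + \frac{1}{13 \left(1 + 2 \cdot 13\right) + 10241}} = \sqrt{\left(1120 + 162 - 2916\right) + \frac{1}{13 \left(1 + 26\right) + 10241}} = \sqrt{\left(1120 + 162 - 2916\right) + \frac{1}{13 \cdot 27 + 10241}} = \sqrt{-1634 + \frac{1}{351 + 10241}} = \sqrt{-1634 + \frac{1}{10592}} = \sqrt{- \frac{17307327}{10592}} = \frac{i \sqrt{11457450474}}{2648}$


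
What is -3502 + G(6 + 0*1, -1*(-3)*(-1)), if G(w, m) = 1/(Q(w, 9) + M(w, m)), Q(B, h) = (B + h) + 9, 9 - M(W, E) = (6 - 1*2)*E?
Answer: -157589/45 ≈ -3502.0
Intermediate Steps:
M(W, E) = 9 - 4*E (M(W, E) = 9 - (6 - 1*2)*E = 9 - (6 - 2)*E = 9 - 4*E)
Q(B, h) = 9 + B + h
G(w, m) = 1/(27 + w - 4*m) (G(w, m) = 1/((9 + w + 9) + (9 - 4*m)) = 1/((18 + w) + (9 - 4*m)) = 1/(27 + w - 4*m))
-3502 + G(6 + 0*1, -1*(-3)*(-1)) = -3502 + 1/(27 + (6 + 0*1) - 4*(-1*(-3))*(-1)) = -3502 + 1/(27 + (6 + 0) - 12*(-1)) = -3502 + 1/(27 + 6 - 4*(-3)) = -3502 + 1/(27 + 6 + 12) = -3502 + 1/45 = -157589/45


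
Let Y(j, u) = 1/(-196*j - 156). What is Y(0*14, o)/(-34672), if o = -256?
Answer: 1/5408832 ≈ 1.8488e-7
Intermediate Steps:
Y(j, u) = 1/(-156 - 196*j)
Y(0*14, o)/(-34672) = -1/(156 + 196*(0*14))/(-34672) = -1/(156 + 196*0)*(-1/34672) = -1/(156 + 0)*(-1/34672) = -1/156*(-1/34672) = 1/5408832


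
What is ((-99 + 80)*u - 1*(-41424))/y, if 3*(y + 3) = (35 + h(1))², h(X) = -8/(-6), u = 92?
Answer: 267813/2950 ≈ 90.784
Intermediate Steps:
h(X) = 4/3 (h(X) = -8*(-⅙) = 4/3)
y = 11800/27 (y = -3 + (35 + 4/3)²/3 = -3 + (109/3)²/3 = -3 + (⅓)*(11881/9) = -3 + 11881/27 = 11800/27 ≈ 437.04)
((-99 + 80)*u - 1*(-41424))/y = ((-99 + 80)*92 - 1*(-41424))/(11800/27) = (-19*92 + 41424)*(27/11800) = (-1748 + 41424)*(27/11800) = 39676*(27/11800) = 267813/2950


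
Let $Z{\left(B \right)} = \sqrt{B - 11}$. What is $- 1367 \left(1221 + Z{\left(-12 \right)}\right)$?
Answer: $-1669107 - 1367 i \sqrt{23} \approx -1.6691 \cdot 10^{6} - 6555.9 i$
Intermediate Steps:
$Z{\left(B \right)} = \sqrt{-11 + B}$ ($Z{\left(B \right)} = \sqrt{B - 11} = \sqrt{-11 + B}$)
$- 1367 \left(1221 + Z{\left(-12 \right)}\right) = - 1367 \left(1221 + \sqrt{-11 - 12}\right) = - 1367 \left(1221 + \sqrt{-23}\right) = - 1367 \left(1221 + i \sqrt{23}\right) = -1669107 - 1367 i \sqrt{23}$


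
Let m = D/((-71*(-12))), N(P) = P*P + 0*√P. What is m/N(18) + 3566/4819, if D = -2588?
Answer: 242978899/332568828 ≈ 0.73061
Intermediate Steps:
N(P) = P² (N(P) = P² + 0 = P²)
m = -647/213 (m = -2588/((-71*(-12))) = -2588/852 = -2588*1/852 = -647/213 ≈ -3.0376)
m/N(18) + 3566/4819 = -647/(213*(18²)) + 3566/4819 = -647/213/324 + 3566*(1/4819) = -647/213*1/324 + 3566/4819 = -647/69012 + 3566/4819 = 242978899/332568828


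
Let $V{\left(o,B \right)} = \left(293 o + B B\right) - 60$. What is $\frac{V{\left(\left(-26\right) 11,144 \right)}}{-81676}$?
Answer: $\frac{31561}{40838} \approx 0.77283$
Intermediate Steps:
$V{\left(o,B \right)} = -60 + B^{2} + 293 o$ ($V{\left(o,B \right)} = \left(293 o + B^{2}\right) - 60 = \left(B^{2} + 293 o\right) - 60 = -60 + B^{2} + 293 o$)
$\frac{V{\left(\left(-26\right) 11,144 \right)}}{-81676} = \frac{-60 + 144^{2} + 293 \left(\left(-26\right) 11\right)}{-81676} = \left(-60 + 20736 + 293 \left(-286\right)\right) \left(- \frac{1}{81676}\right) = \left(-60 + 20736 - 83798\right) \left(- \frac{1}{81676}\right) = \left(-63122\right) \left(- \frac{1}{81676}\right) = \frac{31561}{40838}$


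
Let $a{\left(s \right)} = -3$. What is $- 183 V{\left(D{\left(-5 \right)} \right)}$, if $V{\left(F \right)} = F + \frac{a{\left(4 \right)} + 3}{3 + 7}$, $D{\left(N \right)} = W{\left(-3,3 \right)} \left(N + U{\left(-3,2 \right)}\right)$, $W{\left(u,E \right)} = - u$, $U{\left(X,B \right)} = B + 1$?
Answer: $1098$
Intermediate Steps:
$U{\left(X,B \right)} = 1 + B$
$D{\left(N \right)} = 9 + 3 N$ ($D{\left(N \right)} = \left(-1\right) \left(-3\right) \left(N + \left(1 + 2\right)\right) = 3 \left(N + 3\right) = 3 \left(3 + N\right) = 9 + 3 N$)
$V{\left(F \right)} = F$ ($V{\left(F \right)} = F + \frac{-3 + 3}{3 + 7} = F + \frac{0}{10} = F + 0 \cdot \frac{1}{10} = F + 0 = F$)
$- 183 V{\left(D{\left(-5 \right)} \right)} = - 183 \left(9 + 3 \left(-5\right)\right) = - 183 \left(9 - 15\right) = \left(-183\right) \left(-6\right) = 1098$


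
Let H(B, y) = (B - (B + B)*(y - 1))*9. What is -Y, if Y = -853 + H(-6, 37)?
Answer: -2981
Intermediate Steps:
H(B, y) = 9*B - 18*B*(-1 + y) (H(B, y) = (B - 2*B*(-1 + y))*9 = 9*B - 18*B*(-1 + y))
Y = 2981 (Y = -853 + 9*(-6)*(3 - 2*37) = -853 + 9*(-6)*(3 - 74) = -853 + 9*(-6)*(-71) = -853 + 3834 = 2981)
-Y = -1*2981 = -2981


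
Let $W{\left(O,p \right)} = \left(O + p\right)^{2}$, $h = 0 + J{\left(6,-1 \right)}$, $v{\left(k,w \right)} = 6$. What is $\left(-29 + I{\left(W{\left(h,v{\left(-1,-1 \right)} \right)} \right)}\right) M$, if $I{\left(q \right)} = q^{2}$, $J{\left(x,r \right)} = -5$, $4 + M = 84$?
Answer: $-2240$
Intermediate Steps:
$M = 80$ ($M = -4 + 84 = 80$)
$h = -5$ ($h = 0 - 5 = -5$)
$\left(-29 + I{\left(W{\left(h,v{\left(-1,-1 \right)} \right)} \right)}\right) M = \left(-29 + \left(\left(-5 + 6\right)^{2}\right)^{2}\right) 80 = \left(-29 + \left(1^{2}\right)^{2}\right) 80 = \left(-29 + 1^{2}\right) 80 = \left(-29 + 1\right) 80 = \left(-28\right) 80 = -2240$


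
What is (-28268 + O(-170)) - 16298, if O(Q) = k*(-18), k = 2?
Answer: -44602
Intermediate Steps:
O(Q) = -36 (O(Q) = 2*(-18) = -36)
(-28268 + O(-170)) - 16298 = (-28268 - 36) - 16298 = -28304 - 16298 = -44602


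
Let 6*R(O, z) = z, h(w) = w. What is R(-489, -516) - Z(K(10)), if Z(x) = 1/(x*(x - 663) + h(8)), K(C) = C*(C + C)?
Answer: -7962911/92592 ≈ -86.000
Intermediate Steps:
K(C) = 2*C² (K(C) = C*(2*C) = 2*C²)
R(O, z) = z/6
Z(x) = 1/(8 + x*(-663 + x)) (Z(x) = 1/(x*(x - 663) + 8) = 1/(x*(-663 + x) + 8) = 1/(8 + x*(-663 + x)))
R(-489, -516) - Z(K(10)) = (⅙)*(-516) - 1/(8 + (2*10²)² - 1326*10²) = -86 - 1/(8 + (2*100)² - 1326*100) = -86 - 1/(8 + 200² - 663*200) = -86 - 1/(8 + 40000 - 132600) = -86 - 1/(-92592) = -86 - 1*(-1/92592) = -86 + 1/92592 = -7962911/92592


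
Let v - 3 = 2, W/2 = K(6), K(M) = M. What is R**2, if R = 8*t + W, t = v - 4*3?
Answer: 1936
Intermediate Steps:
W = 12 (W = 2*6 = 12)
v = 5 (v = 3 + 2 = 5)
t = -7 (t = 5 - 4*3 = 5 - 12 = -7)
R = -44 (R = 8*(-7) + 12 = -56 + 12 = -44)
R**2 = (-44)**2 = 1936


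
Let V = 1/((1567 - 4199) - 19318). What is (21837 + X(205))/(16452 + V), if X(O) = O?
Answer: 4697300/3506033 ≈ 1.3398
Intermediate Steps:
V = -1/21950 (V = 1/(-2632 - 19318) = 1/(-21950) = -1/21950 ≈ -4.5558e-5)
(21837 + X(205))/(16452 + V) = (21837 + 205)/(16452 - 1/21950) = 22042/(361121399/21950) = 22042*(21950/361121399) = 4697300/3506033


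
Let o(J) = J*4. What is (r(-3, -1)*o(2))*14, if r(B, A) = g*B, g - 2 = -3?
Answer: 336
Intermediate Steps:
g = -1 (g = 2 - 3 = -1)
r(B, A) = -B
o(J) = 4*J
(r(-3, -1)*o(2))*14 = ((-1*(-3))*(4*2))*14 = (3*8)*14 = 24*14 = 336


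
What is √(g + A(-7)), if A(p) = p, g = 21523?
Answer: 2*√5379 ≈ 146.68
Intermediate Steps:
√(g + A(-7)) = √(21523 - 7) = √21516 = 2*√5379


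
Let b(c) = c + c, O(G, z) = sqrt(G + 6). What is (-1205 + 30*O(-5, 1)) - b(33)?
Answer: -1241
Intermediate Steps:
O(G, z) = sqrt(6 + G)
b(c) = 2*c
(-1205 + 30*O(-5, 1)) - b(33) = (-1205 + 30*sqrt(6 - 5)) - 2*33 = (-1205 + 30*sqrt(1)) - 1*66 = (-1205 + 30*1) - 66 = (-1205 + 30) - 66 = -1175 - 66 = -1241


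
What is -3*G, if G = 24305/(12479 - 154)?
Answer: -14583/2465 ≈ -5.9160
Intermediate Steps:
G = 4861/2465 (G = 24305/12325 = 24305*(1/12325) = 4861/2465 ≈ 1.9720)
-3*G = -3*4861/2465 = -14583/2465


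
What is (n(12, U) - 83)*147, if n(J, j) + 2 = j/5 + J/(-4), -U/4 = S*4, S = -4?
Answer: -55272/5 ≈ -11054.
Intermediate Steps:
U = 64 (U = -(-16)*4 = -4*(-16) = 64)
n(J, j) = -2 - J/4 + j/5 (n(J, j) = -2 + (j/5 + J/(-4)) = -2 + (j*(⅕) + J*(-¼)) = -2 + (j/5 - J/4) = -2 + (-J/4 + j/5) = -2 - J/4 + j/5)
(n(12, U) - 83)*147 = ((-2 - ¼*12 + (⅕)*64) - 83)*147 = ((-2 - 3 + 64/5) - 83)*147 = (39/5 - 83)*147 = -376/5*147 = -55272/5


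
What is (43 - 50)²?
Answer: 49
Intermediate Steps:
(43 - 50)² = (-7)² = 49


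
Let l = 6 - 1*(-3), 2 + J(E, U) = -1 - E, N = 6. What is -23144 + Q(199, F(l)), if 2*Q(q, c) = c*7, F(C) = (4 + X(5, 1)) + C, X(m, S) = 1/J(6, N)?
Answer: -207890/9 ≈ -23099.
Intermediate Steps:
J(E, U) = -3 - E (J(E, U) = -2 + (-1 - E) = -3 - E)
X(m, S) = -⅑ (X(m, S) = 1/(-3 - 1*6) = 1/(-3 - 6) = 1/(-9) = -⅑)
l = 9 (l = 6 + 3 = 9)
F(C) = 35/9 + C (F(C) = (4 - ⅑) + C = 35/9 + C)
Q(q, c) = 7*c/2 (Q(q, c) = (c*7)/2 = (7*c)/2 = 7*c/2)
-23144 + Q(199, F(l)) = -23144 + 7*(35/9 + 9)/2 = -23144 + (7/2)*(116/9) = -23144 + 406/9 = -207890/9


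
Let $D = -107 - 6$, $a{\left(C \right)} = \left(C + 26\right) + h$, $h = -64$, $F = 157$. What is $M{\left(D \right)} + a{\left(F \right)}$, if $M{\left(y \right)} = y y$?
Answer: $12888$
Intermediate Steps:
$a{\left(C \right)} = -38 + C$ ($a{\left(C \right)} = \left(C + 26\right) - 64 = \left(26 + C\right) - 64 = -38 + C$)
$D = -113$ ($D = -107 - 6 = -113$)
$M{\left(y \right)} = y^{2}$
$M{\left(D \right)} + a{\left(F \right)} = \left(-113\right)^{2} + \left(-38 + 157\right) = 12769 + 119 = 12888$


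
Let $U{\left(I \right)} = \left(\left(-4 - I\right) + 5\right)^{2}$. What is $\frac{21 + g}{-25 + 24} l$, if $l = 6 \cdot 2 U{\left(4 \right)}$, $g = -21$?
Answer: $0$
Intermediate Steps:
$U{\left(I \right)} = \left(1 - I\right)^{2}$
$l = 108$ ($l = 6 \cdot 2 \left(-1 + 4\right)^{2} = 12 \cdot 3^{2} = 12 \cdot 9 = 108$)
$\frac{21 + g}{-25 + 24} l = \frac{21 - 21}{-25 + 24} \cdot 108 = \frac{0}{-1} \cdot 108 = 0 \left(-1\right) 108 = 0 \cdot 108 = 0$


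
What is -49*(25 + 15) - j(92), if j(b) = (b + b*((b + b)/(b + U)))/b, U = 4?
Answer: -23555/12 ≈ -1962.9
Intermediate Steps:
j(b) = (b + 2*b²/(4 + b))/b (j(b) = (b + b*((b + b)/(b + 4)))/b = (b + b*((2*b)/(4 + b)))/b = (b + b*(2*b/(4 + b)))/b = (b + 2*b²/(4 + b))/b)
-49*(25 + 15) - j(92) = -49*(25 + 15) - (4 + 3*92)/(4 + 92) = -49*40 - (4 + 276)/96 = -1960 - 280/96 = -1960 - 1*35/12 = -1960 - 35/12 = -23555/12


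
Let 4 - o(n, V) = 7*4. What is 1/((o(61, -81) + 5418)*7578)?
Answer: 1/40875732 ≈ 2.4464e-8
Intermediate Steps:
o(n, V) = -24 (o(n, V) = 4 - 7*4 = 4 - 1*28 = 4 - 28 = -24)
1/((o(61, -81) + 5418)*7578) = 1/((-24 + 5418)*7578) = (1/7578)/5394 = (1/5394)*(1/7578) = 1/40875732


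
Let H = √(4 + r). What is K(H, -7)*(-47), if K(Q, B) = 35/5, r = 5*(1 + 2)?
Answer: -329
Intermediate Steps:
r = 15 (r = 5*3 = 15)
H = √19 (H = √(4 + 15) = √19 ≈ 4.3589)
K(Q, B) = 7 (K(Q, B) = 35*(⅕) = 7)
K(H, -7)*(-47) = 7*(-47) = -329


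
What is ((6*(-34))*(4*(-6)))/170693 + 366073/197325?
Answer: 63452201789/33681996225 ≈ 1.8839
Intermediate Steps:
((6*(-34))*(4*(-6)))/170693 + 366073/197325 = -204*(-24)*(1/170693) + 366073*(1/197325) = 4896*(1/170693) + 366073/197325 = 4896/170693 + 366073/197325 = 63452201789/33681996225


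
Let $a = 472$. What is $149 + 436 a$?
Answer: $205941$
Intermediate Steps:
$149 + 436 a = 149 + 436 \cdot 472 = 149 + 205792 = 205941$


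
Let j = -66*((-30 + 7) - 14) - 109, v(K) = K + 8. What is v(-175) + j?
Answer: 2166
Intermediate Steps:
v(K) = 8 + K
j = 2333 (j = -66*(-23 - 14) - 109 = -66*(-37) - 109 = 2442 - 109 = 2333)
v(-175) + j = (8 - 175) + 2333 = -167 + 2333 = 2166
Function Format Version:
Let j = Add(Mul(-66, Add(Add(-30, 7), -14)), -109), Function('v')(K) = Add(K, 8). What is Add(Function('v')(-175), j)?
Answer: 2166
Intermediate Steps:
Function('v')(K) = Add(8, K)
j = 2333 (j = Add(Mul(-66, Add(-23, -14)), -109) = Add(Mul(-66, -37), -109) = Add(2442, -109) = 2333)
Add(Function('v')(-175), j) = Add(Add(8, -175), 2333) = Add(-167, 2333) = 2166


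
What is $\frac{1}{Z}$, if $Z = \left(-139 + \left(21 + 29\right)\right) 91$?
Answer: $- \frac{1}{8099} \approx -0.00012347$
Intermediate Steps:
$Z = -8099$ ($Z = \left(-139 + 50\right) 91 = \left(-89\right) 91 = -8099$)
$\frac{1}{Z} = \frac{1}{-8099} = - \frac{1}{8099}$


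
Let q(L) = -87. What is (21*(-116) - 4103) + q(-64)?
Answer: -6626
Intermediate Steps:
(21*(-116) - 4103) + q(-64) = (21*(-116) - 4103) - 87 = (-2436 - 4103) - 87 = -6539 - 87 = -6626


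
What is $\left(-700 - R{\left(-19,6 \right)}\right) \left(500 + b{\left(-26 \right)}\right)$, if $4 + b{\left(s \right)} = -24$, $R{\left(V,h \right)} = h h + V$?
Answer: $-338424$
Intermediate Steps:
$R{\left(V,h \right)} = V + h^{2}$ ($R{\left(V,h \right)} = h^{2} + V = V + h^{2}$)
$b{\left(s \right)} = -28$ ($b{\left(s \right)} = -4 - 24 = -28$)
$\left(-700 - R{\left(-19,6 \right)}\right) \left(500 + b{\left(-26 \right)}\right) = \left(-700 - \left(-19 + 6^{2}\right)\right) \left(500 - 28\right) = \left(-700 - \left(-19 + 36\right)\right) 472 = \left(-700 - 17\right) 472 = \left(-717\right) 472 = -338424$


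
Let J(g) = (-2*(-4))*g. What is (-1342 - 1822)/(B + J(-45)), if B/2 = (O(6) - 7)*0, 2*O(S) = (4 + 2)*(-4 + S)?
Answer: 791/90 ≈ 8.7889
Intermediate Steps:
O(S) = -12 + 3*S (O(S) = ((4 + 2)*(-4 + S))/2 = (6*(-4 + S))/2 = (-24 + 6*S)/2 = -12 + 3*S)
B = 0 (B = 2*(((-12 + 3*6) - 7)*0) = 2*(((-12 + 18) - 7)*0) = 2*((6 - 7)*0) = 2*(-1*0) = 2*0 = 0)
J(g) = 8*g
(-1342 - 1822)/(B + J(-45)) = (-1342 - 1822)/(0 + 8*(-45)) = -3164/(0 - 360) = -3164/(-360) = -3164*(-1/360) = 791/90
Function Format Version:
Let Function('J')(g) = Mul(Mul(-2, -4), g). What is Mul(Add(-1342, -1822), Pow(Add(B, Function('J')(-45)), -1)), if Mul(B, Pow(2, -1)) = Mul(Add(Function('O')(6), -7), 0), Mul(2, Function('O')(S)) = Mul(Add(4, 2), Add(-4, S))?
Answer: Rational(791, 90) ≈ 8.7889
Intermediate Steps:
Function('O')(S) = Add(-12, Mul(3, S)) (Function('O')(S) = Mul(Rational(1, 2), Mul(Add(4, 2), Add(-4, S))) = Mul(Rational(1, 2), Mul(6, Add(-4, S))) = Mul(Rational(1, 2), Add(-24, Mul(6, S))) = Add(-12, Mul(3, S)))
B = 0 (B = Mul(2, Mul(Add(Add(-12, Mul(3, 6)), -7), 0)) = Mul(2, Mul(Add(Add(-12, 18), -7), 0)) = Mul(2, Mul(Add(6, -7), 0)) = Mul(2, Mul(-1, 0)) = Mul(2, 0) = 0)
Function('J')(g) = Mul(8, g)
Mul(Add(-1342, -1822), Pow(Add(B, Function('J')(-45)), -1)) = Mul(Add(-1342, -1822), Pow(Add(0, Mul(8, -45)), -1)) = Mul(-3164, Pow(Add(0, -360), -1)) = Mul(-3164, Pow(-360, -1)) = Mul(-3164, Rational(-1, 360)) = Rational(791, 90)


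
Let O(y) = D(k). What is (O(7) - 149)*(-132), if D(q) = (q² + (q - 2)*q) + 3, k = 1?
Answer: 19272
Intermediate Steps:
D(q) = 3 + q² + q*(-2 + q) (D(q) = (q² + (-2 + q)*q) + 3 = (q² + q*(-2 + q)) + 3 = 3 + q² + q*(-2 + q))
O(y) = 3 (O(y) = 3 - 2*1 + 2*1² = 3 - 2 + 2*1 = 3 - 2 + 2 = 3)
(O(7) - 149)*(-132) = (3 - 149)*(-132) = -146*(-132) = 19272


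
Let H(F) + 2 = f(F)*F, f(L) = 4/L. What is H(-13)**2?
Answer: 4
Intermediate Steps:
H(F) = 2 (H(F) = -2 + (4/F)*F = -2 + 4 = 2)
H(-13)**2 = 2**2 = 4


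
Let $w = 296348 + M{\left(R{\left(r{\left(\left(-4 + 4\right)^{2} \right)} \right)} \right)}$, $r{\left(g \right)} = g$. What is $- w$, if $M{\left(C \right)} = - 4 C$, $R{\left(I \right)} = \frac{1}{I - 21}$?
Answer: $- \frac{6223312}{21} \approx -2.9635 \cdot 10^{5}$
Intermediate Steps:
$R{\left(I \right)} = \frac{1}{-21 + I}$
$w = \frac{6223312}{21}$ ($w = 296348 - \frac{4}{-21 + \left(-4 + 4\right)^{2}} = 296348 - \frac{4}{-21 + 0^{2}} = 296348 - \frac{4}{-21 + 0} = 296348 - \frac{4}{-21} = 296348 - - \frac{4}{21} = 296348 + \frac{4}{21} = \frac{6223312}{21} \approx 2.9635 \cdot 10^{5}$)
$- w = \left(-1\right) \frac{6223312}{21} = - \frac{6223312}{21}$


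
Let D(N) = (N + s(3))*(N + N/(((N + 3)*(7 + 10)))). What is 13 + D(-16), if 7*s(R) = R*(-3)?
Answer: 446031/1547 ≈ 288.32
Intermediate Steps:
s(R) = -3*R/7 (s(R) = (R*(-3))/7 = (-3*R)/7 = -3*R/7)
D(N) = (-9/7 + N)*(N + N/(51 + 17*N)) (D(N) = (N - 3/7*3)*(N + N/(((N + 3)*(7 + 10)))) = (N - 9/7)*(N + N/(((3 + N)*17))) = (-9/7 + N)*(N + N/(51 + 17*N)))
13 + D(-16) = 13 + (1/119)*(-16)*(-468 + 119*(-16)² + 211*(-16))/(3 - 16) = 13 + (1/119)*(-16)*(-468 + 119*256 - 3376)/(-13) = 13 + (1/119)*(-16)*(-1/13)*(-468 + 30464 - 3376) = 13 + (1/119)*(-16)*(-1/13)*26620 = 13 + 425920/1547 = 446031/1547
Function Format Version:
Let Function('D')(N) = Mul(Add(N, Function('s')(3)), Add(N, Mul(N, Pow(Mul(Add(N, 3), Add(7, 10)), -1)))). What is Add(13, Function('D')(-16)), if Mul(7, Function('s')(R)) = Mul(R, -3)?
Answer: Rational(446031, 1547) ≈ 288.32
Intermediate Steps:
Function('s')(R) = Mul(Rational(-3, 7), R) (Function('s')(R) = Mul(Rational(1, 7), Mul(R, -3)) = Mul(Rational(1, 7), Mul(-3, R)) = Mul(Rational(-3, 7), R))
Function('D')(N) = Mul(Add(Rational(-9, 7), N), Add(N, Mul(N, Pow(Add(51, Mul(17, N)), -1)))) (Function('D')(N) = Mul(Add(N, Mul(Rational(-3, 7), 3)), Add(N, Mul(N, Pow(Mul(Add(N, 3), Add(7, 10)), -1)))) = Mul(Add(N, Rational(-9, 7)), Add(N, Mul(N, Pow(Mul(Add(3, N), 17), -1)))) = Mul(Add(Rational(-9, 7), N), Add(N, Mul(N, Pow(Add(51, Mul(17, N)), -1)))))
Add(13, Function('D')(-16)) = Add(13, Mul(Rational(1, 119), -16, Pow(Add(3, -16), -1), Add(-468, Mul(119, Pow(-16, 2)), Mul(211, -16)))) = Add(13, Mul(Rational(1, 119), -16, Pow(-13, -1), Add(-468, Mul(119, 256), -3376))) = Add(13, Mul(Rational(1, 119), -16, Rational(-1, 13), Add(-468, 30464, -3376))) = Add(13, Mul(Rational(1, 119), -16, Rational(-1, 13), 26620)) = Add(13, Rational(425920, 1547)) = Rational(446031, 1547)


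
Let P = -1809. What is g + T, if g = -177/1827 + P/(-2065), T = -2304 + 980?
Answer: -237723242/179655 ≈ -1323.2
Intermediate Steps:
T = -1324
g = 139978/179655 (g = -177/1827 - 1809/(-2065) = -177*1/1827 - 1809*(-1/2065) = -59/609 + 1809/2065 = 139978/179655 ≈ 0.77915)
g + T = 139978/179655 - 1324 = -237723242/179655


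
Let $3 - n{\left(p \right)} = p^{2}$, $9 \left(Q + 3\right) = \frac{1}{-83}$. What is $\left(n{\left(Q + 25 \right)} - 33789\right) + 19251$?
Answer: $- \frac{8380704304}{558009} \approx -15019.0$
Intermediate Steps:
$Q = - \frac{2242}{747}$ ($Q = -3 + \frac{1}{9 \left(-83\right)} = -3 + \frac{1}{9} \left(- \frac{1}{83}\right) = -3 - \frac{1}{747} = - \frac{2242}{747} \approx -3.0013$)
$n{\left(p \right)} = 3 - p^{2}$
$\left(n{\left(Q + 25 \right)} - 33789\right) + 19251 = \left(\left(3 - \left(- \frac{2242}{747} + 25\right)^{2}\right) - 33789\right) + 19251 = \left(\left(3 - \left(\frac{16433}{747}\right)^{2}\right) - 33789\right) + 19251 = \left(\left(3 - \frac{270043489}{558009}\right) - 33789\right) + 19251 = \left(- \frac{268369462}{558009} - 33789\right) + 19251 = - \frac{19122935563}{558009} + 19251 = - \frac{8380704304}{558009}$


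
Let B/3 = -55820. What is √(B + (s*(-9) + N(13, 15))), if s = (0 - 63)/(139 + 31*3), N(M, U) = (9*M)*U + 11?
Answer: I*√2229545578/116 ≈ 407.05*I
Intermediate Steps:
B = -167460 (B = 3*(-55820) = -167460)
N(M, U) = 11 + 9*M*U (N(M, U) = 9*M*U + 11 = 11 + 9*M*U)
s = -63/232 (s = -63/(139 + 93) = -63/232 ≈ -0.27155)
√(B + (s*(-9) + N(13, 15))) = √(-167460 + (-63/232*(-9) + (11 + 9*13*15))) = √(-167460 + (567/232 + (11 + 1755))) = √(-167460 + (567/232 + 1766)) = √(-167460 + 410279/232) = √(-38440441/232) = I*√2229545578/116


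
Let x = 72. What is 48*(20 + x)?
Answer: 4416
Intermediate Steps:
48*(20 + x) = 48*(20 + 72) = 48*92 = 4416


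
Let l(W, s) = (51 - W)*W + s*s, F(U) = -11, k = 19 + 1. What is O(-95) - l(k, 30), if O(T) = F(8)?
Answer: -1531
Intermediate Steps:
k = 20
O(T) = -11
l(W, s) = s² + W*(51 - W) (l(W, s) = W*(51 - W) + s² = s² + W*(51 - W))
O(-95) - l(k, 30) = -11 - (30² - 1*20² + 51*20) = -11 - (900 - 1*400 + 1020) = -11 - (900 - 400 + 1020) = -11 - 1*1520 = -11 - 1520 = -1531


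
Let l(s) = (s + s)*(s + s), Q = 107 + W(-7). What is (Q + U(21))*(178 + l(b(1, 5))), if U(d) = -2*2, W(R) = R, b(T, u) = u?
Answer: 26688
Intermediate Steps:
U(d) = -4
Q = 100 (Q = 107 - 7 = 100)
l(s) = 4*s**2 (l(s) = (2*s)*(2*s) = 4*s**2)
(Q + U(21))*(178 + l(b(1, 5))) = (100 - 4)*(178 + 4*5**2) = 96*(178 + 4*25) = 96*(178 + 100) = 96*278 = 26688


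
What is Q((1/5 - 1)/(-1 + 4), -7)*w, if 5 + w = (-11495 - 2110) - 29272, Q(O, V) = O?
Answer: 57176/5 ≈ 11435.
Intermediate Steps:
w = -42882 (w = -5 + ((-11495 - 2110) - 29272) = -5 + (-13605 - 29272) = -5 - 42877 = -42882)
Q((1/5 - 1)/(-1 + 4), -7)*w = ((1/5 - 1)/(-1 + 4))*(-42882) = ((⅕ - 1)/3)*(-42882) = -⅘*⅓*(-42882) = -4/15*(-42882) = 57176/5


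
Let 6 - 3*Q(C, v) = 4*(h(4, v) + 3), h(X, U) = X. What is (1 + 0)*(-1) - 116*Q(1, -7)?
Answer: 2549/3 ≈ 849.67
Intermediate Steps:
Q(C, v) = -22/3 (Q(C, v) = 2 - 4*(4 + 3)/3 = 2 - 4*7/3 = 2 - ⅓*28 = 2 - 28/3 = -22/3)
(1 + 0)*(-1) - 116*Q(1, -7) = (1 + 0)*(-1) - 116*(-22/3) = 1*(-1) + 2552/3 = -1 + 2552/3 = 2549/3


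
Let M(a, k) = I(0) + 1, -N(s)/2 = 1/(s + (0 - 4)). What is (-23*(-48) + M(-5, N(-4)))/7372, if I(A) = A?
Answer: 1105/7372 ≈ 0.14989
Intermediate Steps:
N(s) = -2/(-4 + s) (N(s) = -2/(s + (0 - 4)) = -2/(s - 4) = -2/(-4 + s))
M(a, k) = 1 (M(a, k) = 0 + 1 = 1)
(-23*(-48) + M(-5, N(-4)))/7372 = (-23*(-48) + 1)/7372 = (1104 + 1)*(1/7372) = 1105*(1/7372) = 1105/7372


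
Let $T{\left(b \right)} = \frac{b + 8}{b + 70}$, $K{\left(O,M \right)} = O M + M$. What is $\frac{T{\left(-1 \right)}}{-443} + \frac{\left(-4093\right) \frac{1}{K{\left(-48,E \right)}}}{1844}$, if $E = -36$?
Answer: $- \frac{48983689}{31790169072} \approx -0.0015408$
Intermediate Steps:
$K{\left(O,M \right)} = M + M O$ ($K{\left(O,M \right)} = M O + M = M + M O$)
$T{\left(b \right)} = \frac{8 + b}{70 + b}$
$\frac{T{\left(-1 \right)}}{-443} + \frac{\left(-4093\right) \frac{1}{K{\left(-48,E \right)}}}{1844} = \frac{\frac{1}{70 - 1} \left(8 - 1\right)}{-443} + \frac{\left(-4093\right) \frac{1}{\left(-36\right) \left(1 - 48\right)}}{1844} = \frac{1}{69} \cdot 7 \left(- \frac{1}{443}\right) + - \frac{4093}{\left(-36\right) \left(-47\right)} \frac{1}{1844} = \frac{1}{69} \cdot 7 \left(- \frac{1}{443}\right) + - \frac{4093}{1692} \cdot \frac{1}{1844} = \frac{7}{69} \left(- \frac{1}{443}\right) + \left(-4093\right) \frac{1}{1692} \cdot \frac{1}{1844} = - \frac{7}{30567} - \frac{4093}{3120048} = - \frac{48983689}{31790169072}$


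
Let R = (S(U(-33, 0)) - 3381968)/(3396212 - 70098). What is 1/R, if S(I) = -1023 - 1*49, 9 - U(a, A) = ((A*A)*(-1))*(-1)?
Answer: -1663057/1691520 ≈ -0.98317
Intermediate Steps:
U(a, A) = 9 - A² (U(a, A) = 9 - (A*A)*(-1)*(-1) = 9 - A²*(-1)*(-1) = 9 - (-A²)*(-1) = 9 - A²)
S(I) = -1072 (S(I) = -1023 - 49 = -1072)
R = -1691520/1663057 (R = (-1072 - 3381968)/(3396212 - 70098) = -3383040/3326114 = -3383040*1/3326114 = -1691520/1663057 ≈ -1.0171)
1/R = 1/(-1691520/1663057) = -1663057/1691520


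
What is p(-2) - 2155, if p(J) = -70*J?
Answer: -2015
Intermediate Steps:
p(-2) - 2155 = -70*(-2) - 2155 = 140 - 2155 = -2015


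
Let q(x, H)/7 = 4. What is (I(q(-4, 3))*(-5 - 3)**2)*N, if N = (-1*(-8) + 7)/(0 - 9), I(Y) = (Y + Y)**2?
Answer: -1003520/3 ≈ -3.3451e+5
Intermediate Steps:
q(x, H) = 28 (q(x, H) = 7*4 = 28)
I(Y) = 4*Y**2 (I(Y) = (2*Y)**2 = 4*Y**2)
N = -5/3 (N = (8 + 7)/(-9) = 15*(-1/9) = -5/3 ≈ -1.6667)
(I(q(-4, 3))*(-5 - 3)**2)*N = ((4*28**2)*(-5 - 3)**2)*(-5/3) = ((4*784)*(-8)**2)*(-5/3) = (3136*64)*(-5/3) = 200704*(-5/3) = -1003520/3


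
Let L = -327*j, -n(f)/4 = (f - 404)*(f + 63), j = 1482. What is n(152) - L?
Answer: 701334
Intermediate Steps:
n(f) = -4*(-404 + f)*(63 + f) (n(f) = -4*(f - 404)*(f + 63) = -4*(-404 + f)*(63 + f))
L = -484614 (L = -327*1482 = -484614)
n(152) - L = (101808 - 4*152² + 1364*152) - 1*(-484614) = (101808 - 4*23104 + 207328) + 484614 = (101808 - 92416 + 207328) + 484614 = 216720 + 484614 = 701334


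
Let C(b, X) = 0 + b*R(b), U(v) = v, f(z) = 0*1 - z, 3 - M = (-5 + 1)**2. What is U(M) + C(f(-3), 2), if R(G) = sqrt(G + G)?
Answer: -13 + 3*sqrt(6) ≈ -5.6515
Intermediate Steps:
M = -13 (M = 3 - (-5 + 1)**2 = 3 - 1*(-4)**2 = 3 - 1*16 = 3 - 16 = -13)
f(z) = -z (f(z) = 0 - z = -z)
R(G) = sqrt(2)*sqrt(G) (R(G) = sqrt(2*G) = sqrt(2)*sqrt(G))
C(b, X) = sqrt(2)*b**(3/2) (C(b, X) = 0 + b*(sqrt(2)*sqrt(b)) = 0 + sqrt(2)*b**(3/2) = sqrt(2)*b**(3/2))
U(M) + C(f(-3), 2) = -13 + sqrt(2)*(-1*(-3))**(3/2) = -13 + sqrt(2)*3**(3/2) = -13 + sqrt(2)*(3*sqrt(3)) = -13 + 3*sqrt(6)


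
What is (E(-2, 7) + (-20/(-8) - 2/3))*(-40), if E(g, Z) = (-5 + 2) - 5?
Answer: 740/3 ≈ 246.67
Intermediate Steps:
E(g, Z) = -8 (E(g, Z) = -3 - 5 = -8)
(E(-2, 7) + (-20/(-8) - 2/3))*(-40) = (-8 + (-20/(-8) - 2/3))*(-40) = (-8 + (-20*(-⅛) - 2*⅓))*(-40) = (-8 + (5/2 - ⅔))*(-40) = (-8 + 11/6)*(-40) = -37/6*(-40) = 740/3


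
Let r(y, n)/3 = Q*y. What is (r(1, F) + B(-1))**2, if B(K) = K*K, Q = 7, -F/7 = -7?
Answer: 484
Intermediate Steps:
F = 49 (F = -7*(-7) = 49)
r(y, n) = 21*y (r(y, n) = 3*(7*y) = 21*y)
B(K) = K**2
(r(1, F) + B(-1))**2 = (21*1 + (-1)**2)**2 = (21 + 1)**2 = 22**2 = 484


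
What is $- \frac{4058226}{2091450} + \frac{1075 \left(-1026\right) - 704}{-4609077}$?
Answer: $- \frac{2732739826517}{1606609015275} \approx -1.7009$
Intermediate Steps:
$- \frac{4058226}{2091450} + \frac{1075 \left(-1026\right) - 704}{-4609077} = \left(-4058226\right) \frac{1}{2091450} + \left(-1102950 - 704\right) \left(- \frac{1}{4609077}\right) = - \frac{676371}{348575} - - \frac{1103654}{4609077} = - \frac{676371}{348575} + \frac{1103654}{4609077} = - \frac{2732739826517}{1606609015275}$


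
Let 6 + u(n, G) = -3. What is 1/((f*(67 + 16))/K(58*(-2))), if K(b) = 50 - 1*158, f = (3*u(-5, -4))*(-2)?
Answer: -2/83 ≈ -0.024096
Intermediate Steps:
u(n, G) = -9 (u(n, G) = -6 - 3 = -9)
f = 54 (f = (3*(-9))*(-2) = -27*(-2) = 54)
K(b) = -108 (K(b) = 50 - 158 = -108)
1/((f*(67 + 16))/K(58*(-2))) = 1/((54*(67 + 16))/(-108)) = 1/((54*83)*(-1/108)) = 1/(4482*(-1/108)) = 1/(-83/2) = -2/83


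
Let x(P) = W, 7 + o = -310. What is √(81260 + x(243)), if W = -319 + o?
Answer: 4*√5039 ≈ 283.94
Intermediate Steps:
o = -317 (o = -7 - 310 = -317)
W = -636 (W = -319 - 317 = -636)
x(P) = -636
√(81260 + x(243)) = √(81260 - 636) = √80624 = 4*√5039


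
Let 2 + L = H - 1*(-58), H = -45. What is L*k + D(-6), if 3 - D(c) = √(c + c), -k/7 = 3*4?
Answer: -921 - 2*I*√3 ≈ -921.0 - 3.4641*I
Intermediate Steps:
k = -84 (k = -21*4 = -7*12 = -84)
D(c) = 3 - √2*√c (D(c) = 3 - √(c + c) = 3 - √(2*c) = 3 - √2*√c)
L = 11 (L = -2 + (-45 - 1*(-58)) = -2 + (-45 + 58) = -2 + 13 = 11)
L*k + D(-6) = 11*(-84) + (3 - √2*√(-6)) = -924 + (3 - √2*I*√6) = -924 + (3 - 2*I*√3) = -921 - 2*I*√3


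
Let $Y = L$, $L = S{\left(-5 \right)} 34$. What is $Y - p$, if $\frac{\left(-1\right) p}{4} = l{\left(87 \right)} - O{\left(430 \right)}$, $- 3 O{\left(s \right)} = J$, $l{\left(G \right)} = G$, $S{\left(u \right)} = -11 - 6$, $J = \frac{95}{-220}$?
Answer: $- \frac{7609}{33} \approx -230.58$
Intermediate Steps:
$J = - \frac{19}{44}$ ($J = 95 \left(- \frac{1}{220}\right) = - \frac{19}{44} \approx -0.43182$)
$S{\left(u \right)} = -17$
$O{\left(s \right)} = \frac{19}{132}$ ($O{\left(s \right)} = \left(- \frac{1}{3}\right) \left(- \frac{19}{44}\right) = \frac{19}{132}$)
$p = - \frac{11465}{33}$ ($p = - 4 \left(87 - \frac{19}{132}\right) = \left(-4\right) \frac{11465}{132} = - \frac{11465}{33} \approx -347.42$)
$L = -578$ ($L = \left(-17\right) 34 = -578$)
$Y = -578$
$Y - p = -578 - - \frac{11465}{33} = -578 + \frac{11465}{33} = - \frac{7609}{33}$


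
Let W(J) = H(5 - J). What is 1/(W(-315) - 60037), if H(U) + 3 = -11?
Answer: -1/60051 ≈ -1.6653e-5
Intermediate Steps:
H(U) = -14 (H(U) = -3 - 11 = -14)
W(J) = -14
1/(W(-315) - 60037) = 1/(-14 - 60037) = 1/(-60051) = -1/60051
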